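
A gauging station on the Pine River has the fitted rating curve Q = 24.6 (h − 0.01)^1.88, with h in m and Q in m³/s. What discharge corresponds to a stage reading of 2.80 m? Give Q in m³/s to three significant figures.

Q = 24.6 × (2.80 − 0.01)^1.88 = 24.6 × 2.79^1.88 = 169.3 m³/s

169 m³/s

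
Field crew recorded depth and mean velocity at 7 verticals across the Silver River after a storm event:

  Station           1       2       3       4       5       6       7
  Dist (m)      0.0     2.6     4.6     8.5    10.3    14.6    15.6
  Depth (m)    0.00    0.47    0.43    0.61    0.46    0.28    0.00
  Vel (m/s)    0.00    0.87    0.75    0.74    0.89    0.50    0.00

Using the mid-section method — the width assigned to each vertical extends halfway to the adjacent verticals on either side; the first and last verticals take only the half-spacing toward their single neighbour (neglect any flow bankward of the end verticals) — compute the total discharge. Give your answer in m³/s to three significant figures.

4.80 m³/s

w_2 = (4.6 − 0.0)/2 = 2.3 m; q_2 = 0.87 × 0.47 × 2.3 = 0.9405 m³/s
w_3 = (8.5 − 2.6)/2 = 2.95 m; q_3 = 0.75 × 0.43 × 2.95 = 0.9514 m³/s
w_4 = (10.3 − 4.6)/2 = 2.85 m; q_4 = 0.74 × 0.61 × 2.85 = 1.286 m³/s
w_5 = (14.6 − 8.5)/2 = 3.05 m; q_5 = 0.89 × 0.46 × 3.05 = 1.249 m³/s
w_6 = (15.6 − 10.3)/2 = 2.65 m; q_6 = 0.50 × 0.28 × 2.65 = 0.3710 m³/s
Stations 1, 7 contribute zero (depth or velocity is 0).
Q = Σ qᵢ = 4.798 m³/s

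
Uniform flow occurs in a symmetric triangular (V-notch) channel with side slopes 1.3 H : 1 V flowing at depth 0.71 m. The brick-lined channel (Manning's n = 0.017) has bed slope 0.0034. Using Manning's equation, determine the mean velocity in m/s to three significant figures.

1.47 m/s

A = z·y² = 1.3×0.71² = 0.6553 m²
P = 2y√(1+z²) = 2×0.71×√(1+1.3²) = 2.329 m
R = A/P = 0.6553/2.329 = 0.2814 m
Q = (1/n)·A·R^(2/3)·S^(1/2) = (1/0.017) × 0.6553 × 0.2814^(2/3) × 0.0034^(1/2) = 0.9652 m³/s
V = Q/A = 0.9652/0.6553 = 1.473 m/s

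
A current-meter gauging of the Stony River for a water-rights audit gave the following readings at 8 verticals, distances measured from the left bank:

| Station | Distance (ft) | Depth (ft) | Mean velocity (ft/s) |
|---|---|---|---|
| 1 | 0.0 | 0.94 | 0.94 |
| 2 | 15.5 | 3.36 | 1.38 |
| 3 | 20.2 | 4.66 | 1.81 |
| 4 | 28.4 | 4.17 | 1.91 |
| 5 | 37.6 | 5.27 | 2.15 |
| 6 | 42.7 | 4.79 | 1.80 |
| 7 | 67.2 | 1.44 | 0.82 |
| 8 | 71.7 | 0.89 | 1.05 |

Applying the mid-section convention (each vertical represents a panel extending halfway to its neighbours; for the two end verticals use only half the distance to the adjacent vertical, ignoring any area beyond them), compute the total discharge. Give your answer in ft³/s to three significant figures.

405 ft³/s

w_1 = (15.5 − 0.0)/2 = 7.75 ft; q_1 = 0.94 × 0.94 × 7.75 = 6.848 ft³/s
w_2 = (20.2 − 0.0)/2 = 10.1 ft; q_2 = 1.38 × 3.36 × 10.1 = 46.83 ft³/s
w_3 = (28.4 − 15.5)/2 = 6.45 ft; q_3 = 1.81 × 4.66 × 6.45 = 54.40 ft³/s
w_4 = (37.6 − 20.2)/2 = 8.7 ft; q_4 = 1.91 × 4.17 × 8.7 = 69.29 ft³/s
w_5 = (42.7 − 28.4)/2 = 7.15 ft; q_5 = 2.15 × 5.27 × 7.15 = 81.01 ft³/s
w_6 = (67.2 − 37.6)/2 = 14.8 ft; q_6 = 1.80 × 4.79 × 14.8 = 127.6 ft³/s
w_7 = (71.7 − 42.7)/2 = 14.5 ft; q_7 = 0.82 × 1.44 × 14.5 = 17.12 ft³/s
w_8 = (71.7 − 67.2)/2 = 2.25 ft; q_8 = 1.05 × 0.89 × 2.25 = 2.103 ft³/s
Q = Σ qᵢ = 405.2 ft³/s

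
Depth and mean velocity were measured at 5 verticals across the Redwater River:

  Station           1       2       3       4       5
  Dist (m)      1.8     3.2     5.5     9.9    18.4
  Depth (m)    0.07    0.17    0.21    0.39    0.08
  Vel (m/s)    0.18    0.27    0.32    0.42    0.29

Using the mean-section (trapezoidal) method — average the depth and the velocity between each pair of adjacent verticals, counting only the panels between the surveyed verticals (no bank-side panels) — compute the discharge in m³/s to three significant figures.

1.36 m³/s

Panel 1-2: Δb = 1.4 m, d̄ = (0.07+0.17)/2 = 0.12, v̄ = (0.18+0.27)/2 = 0.225 → q = 1.4×0.12×0.225 = 0.03780 m³/s
Panel 2-3: Δb = 2.3 m, d̄ = (0.17+0.21)/2 = 0.19, v̄ = (0.27+0.32)/2 = 0.295 → q = 2.3×0.19×0.295 = 0.1289 m³/s
Panel 3-4: Δb = 4.4 m, d̄ = (0.21+0.39)/2 = 0.3, v̄ = (0.32+0.42)/2 = 0.37 → q = 4.4×0.3×0.37 = 0.4884 m³/s
Panel 4-5: Δb = 8.5 m, d̄ = (0.39+0.08)/2 = 0.235, v̄ = (0.42+0.29)/2 = 0.355 → q = 8.5×0.235×0.355 = 0.7091 m³/s
Q = Σ q = 1.364 m³/s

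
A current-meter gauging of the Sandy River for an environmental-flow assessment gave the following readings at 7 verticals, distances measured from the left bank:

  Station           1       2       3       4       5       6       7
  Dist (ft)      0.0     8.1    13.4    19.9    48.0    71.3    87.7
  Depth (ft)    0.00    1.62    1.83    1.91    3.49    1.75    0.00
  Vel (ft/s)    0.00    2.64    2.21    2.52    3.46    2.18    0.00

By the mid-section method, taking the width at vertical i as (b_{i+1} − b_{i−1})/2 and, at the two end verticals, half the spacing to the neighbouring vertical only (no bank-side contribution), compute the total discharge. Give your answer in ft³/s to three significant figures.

522 ft³/s

w_2 = (13.4 − 0.0)/2 = 6.7 ft; q_2 = 2.64 × 1.62 × 6.7 = 28.65 ft³/s
w_3 = (19.9 − 8.1)/2 = 5.9 ft; q_3 = 2.21 × 1.83 × 5.9 = 23.86 ft³/s
w_4 = (48.0 − 13.4)/2 = 17.3 ft; q_4 = 2.52 × 1.91 × 17.3 = 83.27 ft³/s
w_5 = (71.3 − 19.9)/2 = 25.7 ft; q_5 = 3.46 × 3.49 × 25.7 = 310.3 ft³/s
w_6 = (87.7 − 48.0)/2 = 19.85 ft; q_6 = 2.18 × 1.75 × 19.85 = 75.73 ft³/s
Stations 1, 7 contribute zero (depth or velocity is 0).
Q = Σ qᵢ = 521.8 ft³/s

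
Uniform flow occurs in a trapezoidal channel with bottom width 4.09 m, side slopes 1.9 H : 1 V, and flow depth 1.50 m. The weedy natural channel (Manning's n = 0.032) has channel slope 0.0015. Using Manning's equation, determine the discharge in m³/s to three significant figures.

A = (b + z·y)·y = (4.09 + 1.9×1.50)×1.50 = 10.41 m²
P = b + 2y√(1+z²) = 4.09 + 2×1.50×√(1+1.9²) = 10.53 m
R = A/P = 10.41/10.53 = 0.9885 m
Q = (1/n)·A·R^(2/3)·S^(1/2) = (1/0.032) × 10.41 × 0.9885^(2/3) × 0.0015^(1/2) = 12.50 m³/s

12.5 m³/s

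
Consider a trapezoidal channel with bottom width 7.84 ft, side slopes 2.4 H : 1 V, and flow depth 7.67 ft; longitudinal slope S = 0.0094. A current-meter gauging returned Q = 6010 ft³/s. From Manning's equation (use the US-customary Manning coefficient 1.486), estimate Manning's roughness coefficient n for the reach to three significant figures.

0.0126

A = (b + z·y)·y = (7.84 + 2.4×7.67)×7.67 = 201.3 ft²
P = b + 2y√(1+z²) = 7.84 + 2×7.67×√(1+2.4²) = 47.72 ft
R = A/P = 201.3/47.72 = 4.218 ft
n = (1.486/Q)·A·R^(2/3)·S^(1/2) = (1.486/6010) × 201.3 × 2.611 × 0.09695 = 0.01260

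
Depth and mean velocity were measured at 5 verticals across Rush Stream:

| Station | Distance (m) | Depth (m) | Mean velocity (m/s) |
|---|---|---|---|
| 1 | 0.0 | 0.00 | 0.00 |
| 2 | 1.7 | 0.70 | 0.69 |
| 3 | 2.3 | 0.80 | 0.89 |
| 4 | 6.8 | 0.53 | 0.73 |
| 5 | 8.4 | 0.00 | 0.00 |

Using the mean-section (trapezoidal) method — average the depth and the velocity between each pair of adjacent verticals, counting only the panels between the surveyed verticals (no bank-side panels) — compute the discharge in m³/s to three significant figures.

3.14 m³/s

Panel 1-2: Δb = 1.7 m, d̄ = (0.00+0.70)/2 = 0.35, v̄ = (0.00+0.69)/2 = 0.345 → q = 1.7×0.35×0.345 = 0.2053 m³/s
Panel 2-3: Δb = 0.6 m, d̄ = (0.70+0.80)/2 = 0.75, v̄ = (0.69+0.89)/2 = 0.79 → q = 0.6×0.75×0.79 = 0.3555 m³/s
Panel 3-4: Δb = 4.5 m, d̄ = (0.80+0.53)/2 = 0.665, v̄ = (0.89+0.73)/2 = 0.81 → q = 4.5×0.665×0.81 = 2.424 m³/s
Panel 4-5: Δb = 1.6 m, d̄ = (0.53+0.00)/2 = 0.265, v̄ = (0.73+0.00)/2 = 0.365 → q = 1.6×0.265×0.365 = 0.1548 m³/s
Q = Σ q = 3.139 m³/s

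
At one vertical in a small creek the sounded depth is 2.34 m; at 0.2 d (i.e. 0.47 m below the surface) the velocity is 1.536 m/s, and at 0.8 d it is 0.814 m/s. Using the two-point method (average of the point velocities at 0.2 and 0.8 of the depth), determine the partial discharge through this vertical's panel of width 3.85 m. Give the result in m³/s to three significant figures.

v̄ = (1.536 + 0.814) / 2 = 1.175 m/s
q = v̄ × d × w = 1.175 × 2.34 × 3.85 = 10.59 m³/s

10.6 m³/s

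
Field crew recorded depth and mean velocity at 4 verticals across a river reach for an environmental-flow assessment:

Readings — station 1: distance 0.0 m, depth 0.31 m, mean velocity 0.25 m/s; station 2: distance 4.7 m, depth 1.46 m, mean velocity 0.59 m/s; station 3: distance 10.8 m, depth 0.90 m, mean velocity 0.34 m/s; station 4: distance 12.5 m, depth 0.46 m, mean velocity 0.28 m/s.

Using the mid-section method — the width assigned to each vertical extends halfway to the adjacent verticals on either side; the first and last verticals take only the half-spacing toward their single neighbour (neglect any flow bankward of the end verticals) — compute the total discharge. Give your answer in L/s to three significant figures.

6140 L/s

w_1 = (4.7 − 0.0)/2 = 2.35 m; q_1 = 0.25 × 0.31 × 2.35 = 0.1821 m³/s
w_2 = (10.8 − 0.0)/2 = 5.4 m; q_2 = 0.59 × 1.46 × 5.4 = 4.652 m³/s
w_3 = (12.5 − 4.7)/2 = 3.9 m; q_3 = 0.34 × 0.90 × 3.9 = 1.193 m³/s
w_4 = (12.5 − 10.8)/2 = 0.85 m; q_4 = 0.28 × 0.46 × 0.85 = 0.1095 m³/s
Q = Σ qᵢ = 6.137 m³/s
= 6.137 × 1000 = 6137 L/s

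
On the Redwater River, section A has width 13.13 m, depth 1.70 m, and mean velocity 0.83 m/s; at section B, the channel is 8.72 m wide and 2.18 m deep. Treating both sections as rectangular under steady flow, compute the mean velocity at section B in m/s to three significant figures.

0.975 m/s

Q = A₁V₁ = (13.13×1.70) × 0.83 = 18.53 m³/s
A₂ = 8.72 × 2.18 = 19.01 m²
V₂ = Q/A₂ = 18.53/19.01 = 0.9746 m/s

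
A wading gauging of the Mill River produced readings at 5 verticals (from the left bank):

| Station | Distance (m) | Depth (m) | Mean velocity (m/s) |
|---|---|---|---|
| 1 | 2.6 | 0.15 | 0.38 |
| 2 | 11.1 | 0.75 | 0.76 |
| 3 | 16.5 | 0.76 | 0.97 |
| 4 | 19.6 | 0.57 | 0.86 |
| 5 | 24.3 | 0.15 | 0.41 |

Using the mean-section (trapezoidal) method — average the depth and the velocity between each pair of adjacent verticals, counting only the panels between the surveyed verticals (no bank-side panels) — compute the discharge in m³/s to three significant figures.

8.67 m³/s

Panel 1-2: Δb = 8.5 m, d̄ = (0.15+0.75)/2 = 0.45, v̄ = (0.38+0.76)/2 = 0.57 → q = 8.5×0.45×0.57 = 2.180 m³/s
Panel 2-3: Δb = 5.4 m, d̄ = (0.75+0.76)/2 = 0.755, v̄ = (0.76+0.97)/2 = 0.865 → q = 5.4×0.755×0.865 = 3.527 m³/s
Panel 3-4: Δb = 3.1 m, d̄ = (0.76+0.57)/2 = 0.665, v̄ = (0.97+0.86)/2 = 0.915 → q = 3.1×0.665×0.915 = 1.886 m³/s
Panel 4-5: Δb = 4.7 m, d̄ = (0.57+0.15)/2 = 0.36, v̄ = (0.86+0.41)/2 = 0.635 → q = 4.7×0.36×0.635 = 1.074 m³/s
Q = Σ q = 8.668 m³/s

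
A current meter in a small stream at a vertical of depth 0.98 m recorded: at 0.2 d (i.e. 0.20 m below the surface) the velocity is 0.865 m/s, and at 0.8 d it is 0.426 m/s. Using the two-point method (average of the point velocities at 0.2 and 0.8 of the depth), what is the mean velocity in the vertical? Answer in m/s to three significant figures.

v̄ = (0.865 + 0.426) / 2 = 0.6455 m/s

0.646 m/s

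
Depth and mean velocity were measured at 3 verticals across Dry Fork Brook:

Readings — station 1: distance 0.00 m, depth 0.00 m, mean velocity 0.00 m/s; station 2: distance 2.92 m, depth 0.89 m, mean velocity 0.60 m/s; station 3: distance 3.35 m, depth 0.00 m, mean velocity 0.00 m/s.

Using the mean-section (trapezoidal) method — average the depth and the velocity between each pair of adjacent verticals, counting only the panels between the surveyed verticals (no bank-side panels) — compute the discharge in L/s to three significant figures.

Panel 1-2: Δb = 2.92 m, d̄ = (0.00+0.89)/2 = 0.445, v̄ = (0.00+0.60)/2 = 0.3 → q = 2.92×0.445×0.3 = 0.3898 m³/s
Panel 2-3: Δb = 0.43 m, d̄ = (0.89+0.00)/2 = 0.445, v̄ = (0.60+0.00)/2 = 0.3 → q = 0.43×0.445×0.3 = 0.05741 m³/s
Q = Σ q = 0.4472 m³/s
= 0.4472 × 1000 = 447.2 L/s

447 L/s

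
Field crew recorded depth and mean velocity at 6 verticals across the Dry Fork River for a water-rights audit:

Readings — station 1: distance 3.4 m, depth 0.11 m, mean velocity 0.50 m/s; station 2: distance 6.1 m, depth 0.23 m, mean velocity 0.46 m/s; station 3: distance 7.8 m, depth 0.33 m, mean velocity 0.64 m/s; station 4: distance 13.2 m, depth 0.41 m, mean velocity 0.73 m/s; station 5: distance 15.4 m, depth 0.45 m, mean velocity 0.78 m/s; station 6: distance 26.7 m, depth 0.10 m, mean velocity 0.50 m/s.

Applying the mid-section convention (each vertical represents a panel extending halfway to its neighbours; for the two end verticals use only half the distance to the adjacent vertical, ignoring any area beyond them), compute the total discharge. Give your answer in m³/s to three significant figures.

4.85 m³/s

w_1 = (6.1 − 3.4)/2 = 1.35 m; q_1 = 0.50 × 0.11 × 1.35 = 0.07425 m³/s
w_2 = (7.8 − 3.4)/2 = 2.2 m; q_2 = 0.46 × 0.23 × 2.2 = 0.2328 m³/s
w_3 = (13.2 − 6.1)/2 = 3.55 m; q_3 = 0.64 × 0.33 × 3.55 = 0.7498 m³/s
w_4 = (15.4 − 7.8)/2 = 3.8 m; q_4 = 0.73 × 0.41 × 3.8 = 1.137 m³/s
w_5 = (26.7 − 13.2)/2 = 6.75 m; q_5 = 0.78 × 0.45 × 6.75 = 2.369 m³/s
w_6 = (26.7 − 15.4)/2 = 5.65 m; q_6 = 0.50 × 0.10 × 5.65 = 0.2825 m³/s
Q = Σ qᵢ = 4.846 m³/s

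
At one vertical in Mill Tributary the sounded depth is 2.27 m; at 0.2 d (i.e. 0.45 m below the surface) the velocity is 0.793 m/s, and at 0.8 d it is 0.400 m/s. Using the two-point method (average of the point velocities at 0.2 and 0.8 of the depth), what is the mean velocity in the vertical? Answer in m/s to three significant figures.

v̄ = (0.793 + 0.400) / 2 = 0.5965 m/s

0.597 m/s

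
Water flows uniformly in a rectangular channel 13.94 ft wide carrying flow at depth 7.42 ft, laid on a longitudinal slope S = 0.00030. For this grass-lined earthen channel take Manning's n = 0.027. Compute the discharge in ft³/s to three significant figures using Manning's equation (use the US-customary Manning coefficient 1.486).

231 ft³/s

A = b·y = 13.94 × 7.42 = 103.4 ft²
P = b + 2y = 13.94 + 2×7.42 = 28.78 ft
R = A/P = 103.4/28.78 = 3.594 ft
Q = (1.486/n)·A·R^(2/3)·S^(1/2) = (1.486/0.027) × 103.4 × 3.594^(2/3) × 0.00030^(1/2) = 231.3 ft³/s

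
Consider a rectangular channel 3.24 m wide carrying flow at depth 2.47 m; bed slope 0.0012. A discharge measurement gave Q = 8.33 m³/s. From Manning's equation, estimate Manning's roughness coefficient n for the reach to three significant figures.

0.0328

A = b·y = 3.24 × 2.47 = 8.003 m²
P = b + 2y = 3.24 + 2×2.47 = 8.180 m
R = A/P = 8.003/8.180 = 0.9783 m
n = (1/Q)·A·R^(2/3)·S^(1/2) = (1/8.33) × 8.003 × 0.9855 × 0.03464 = 0.03280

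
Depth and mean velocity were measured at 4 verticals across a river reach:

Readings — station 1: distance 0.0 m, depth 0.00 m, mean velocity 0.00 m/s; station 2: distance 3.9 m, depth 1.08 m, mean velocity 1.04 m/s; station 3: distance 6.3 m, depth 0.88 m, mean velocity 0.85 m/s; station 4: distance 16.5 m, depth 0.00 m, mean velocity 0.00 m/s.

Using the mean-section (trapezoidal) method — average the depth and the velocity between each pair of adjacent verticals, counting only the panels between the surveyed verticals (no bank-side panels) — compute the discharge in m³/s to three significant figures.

Panel 1-2: Δb = 3.9 m, d̄ = (0.00+1.08)/2 = 0.54, v̄ = (0.00+1.04)/2 = 0.52 → q = 3.9×0.54×0.52 = 1.095 m³/s
Panel 2-3: Δb = 2.4 m, d̄ = (1.08+0.88)/2 = 0.98, v̄ = (1.04+0.85)/2 = 0.945 → q = 2.4×0.98×0.945 = 2.223 m³/s
Panel 3-4: Δb = 10.2 m, d̄ = (0.88+0.00)/2 = 0.44, v̄ = (0.85+0.00)/2 = 0.425 → q = 10.2×0.44×0.425 = 1.907 m³/s
Q = Σ q = 5.225 m³/s

5.23 m³/s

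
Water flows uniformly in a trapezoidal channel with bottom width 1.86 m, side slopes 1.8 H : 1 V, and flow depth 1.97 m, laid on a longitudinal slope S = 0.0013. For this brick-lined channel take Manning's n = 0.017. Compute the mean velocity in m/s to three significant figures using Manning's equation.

A = (b + z·y)·y = (1.86 + 1.8×1.97)×1.97 = 10.65 m²
P = b + 2y√(1+z²) = 1.86 + 2×1.97×√(1+1.8²) = 9.973 m
R = A/P = 10.65/9.973 = 1.068 m
Q = (1/n)·A·R^(2/3)·S^(1/2) = (1/0.017) × 10.65 × 1.068^(2/3) × 0.0013^(1/2) = 23.60 m³/s
V = Q/A = 23.60/10.65 = 2.216 m/s

2.22 m/s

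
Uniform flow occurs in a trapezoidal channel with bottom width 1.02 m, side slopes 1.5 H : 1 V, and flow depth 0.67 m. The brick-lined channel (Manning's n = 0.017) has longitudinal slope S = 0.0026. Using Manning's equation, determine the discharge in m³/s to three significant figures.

2.19 m³/s

A = (b + z·y)·y = (1.02 + 1.5×0.67)×0.67 = 1.357 m²
P = b + 2y√(1+z²) = 1.02 + 2×0.67×√(1+1.5²) = 3.436 m
R = A/P = 1.357/3.436 = 0.3949 m
Q = (1/n)·A·R^(2/3)·S^(1/2) = (1/0.017) × 1.357 × 0.3949^(2/3) × 0.0026^(1/2) = 2.190 m³/s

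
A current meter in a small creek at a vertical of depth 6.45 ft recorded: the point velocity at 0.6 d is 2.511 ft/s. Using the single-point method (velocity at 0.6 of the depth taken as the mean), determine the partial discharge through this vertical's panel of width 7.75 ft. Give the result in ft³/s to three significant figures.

v̄ = v₀.₆ = 2.511 ft/s
q = v̄ × d × w = 2.511 × 6.45 × 7.75 = 125.5 ft³/s

126 ft³/s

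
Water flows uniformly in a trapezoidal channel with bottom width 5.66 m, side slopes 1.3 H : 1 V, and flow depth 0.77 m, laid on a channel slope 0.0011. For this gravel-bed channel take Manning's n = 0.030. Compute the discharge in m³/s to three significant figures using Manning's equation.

A = (b + z·y)·y = (5.66 + 1.3×0.77)×0.77 = 5.129 m²
P = b + 2y√(1+z²) = 5.66 + 2×0.77×√(1+1.3²) = 8.186 m
R = A/P = 5.129/8.186 = 0.6266 m
Q = (1/n)·A·R^(2/3)·S^(1/2) = (1/0.030) × 5.129 × 0.6266^(2/3) × 0.0011^(1/2) = 4.152 m³/s

4.15 m³/s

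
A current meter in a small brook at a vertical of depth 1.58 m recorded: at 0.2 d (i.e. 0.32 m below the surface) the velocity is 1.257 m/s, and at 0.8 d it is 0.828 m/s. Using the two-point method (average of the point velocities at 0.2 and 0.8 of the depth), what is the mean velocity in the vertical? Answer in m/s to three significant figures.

1.04 m/s

v̄ = (1.257 + 0.828) / 2 = 1.043 m/s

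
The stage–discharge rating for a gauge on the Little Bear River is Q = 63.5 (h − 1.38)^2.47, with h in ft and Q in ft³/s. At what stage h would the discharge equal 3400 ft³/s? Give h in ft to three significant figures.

h − h₀ = (Q/C)^(1/b) = (3400/63.5)^(1/2.47) = 5.010 ft
h = 1.38 + 5.010 = 6.390 ft

6.39 ft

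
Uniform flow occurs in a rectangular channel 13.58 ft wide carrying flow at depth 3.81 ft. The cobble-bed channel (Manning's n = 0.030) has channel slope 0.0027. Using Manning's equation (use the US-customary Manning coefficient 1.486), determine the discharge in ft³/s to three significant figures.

241 ft³/s

A = b·y = 13.58 × 3.81 = 51.74 ft²
P = b + 2y = 13.58 + 2×3.81 = 21.20 ft
R = A/P = 51.74/21.20 = 2.441 ft
Q = (1.486/n)·A·R^(2/3)·S^(1/2) = (1.486/0.030) × 51.74 × 2.441^(2/3) × 0.0027^(1/2) = 241.4 ft³/s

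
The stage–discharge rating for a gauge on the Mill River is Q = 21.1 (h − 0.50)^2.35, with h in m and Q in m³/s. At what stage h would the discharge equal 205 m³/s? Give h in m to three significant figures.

h − h₀ = (Q/C)^(1/b) = (205/21.1)^(1/2.35) = 2.631 m
h = 0.50 + 2.631 = 3.131 m

3.13 m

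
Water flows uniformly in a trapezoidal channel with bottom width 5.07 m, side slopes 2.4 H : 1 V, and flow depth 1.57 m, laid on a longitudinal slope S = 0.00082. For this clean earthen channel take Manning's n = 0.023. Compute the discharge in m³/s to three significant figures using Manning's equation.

A = (b + z·y)·y = (5.07 + 2.4×1.57)×1.57 = 13.88 m²
P = b + 2y√(1+z²) = 5.07 + 2×1.57×√(1+2.4²) = 13.23 m
R = A/P = 13.88/13.23 = 1.048 m
Q = (1/n)·A·R^(2/3)·S^(1/2) = (1/0.023) × 13.88 × 1.048^(2/3) × 0.00082^(1/2) = 17.83 m³/s

17.8 m³/s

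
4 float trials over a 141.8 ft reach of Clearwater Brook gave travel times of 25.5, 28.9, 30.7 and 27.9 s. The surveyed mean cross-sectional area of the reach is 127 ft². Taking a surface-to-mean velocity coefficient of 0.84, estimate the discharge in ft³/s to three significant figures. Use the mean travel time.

535 ft³/s

t̄ = (25.5 + 28.9 + 30.7 + 27.9) / 4 = 28.25 s
v_surface = L / t̄ = 141.8 / 28.25 = 5.019 ft/s
v_mean = 0.84 × 5.019 = 4.216 ft/s
Q = A × v_mean = 127 × 4.216 = 535.5 ft³/s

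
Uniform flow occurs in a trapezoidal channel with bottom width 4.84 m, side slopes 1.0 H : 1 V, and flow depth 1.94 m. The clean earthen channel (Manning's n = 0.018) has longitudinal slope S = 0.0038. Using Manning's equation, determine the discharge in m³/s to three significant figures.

A = (b + z·y)·y = (4.84 + 1.0×1.94)×1.94 = 13.15 m²
P = b + 2y√(1+z²) = 4.84 + 2×1.94×√(1+1.0²) = 10.33 m
R = A/P = 13.15/10.33 = 1.274 m
Q = (1/n)·A·R^(2/3)·S^(1/2) = (1/0.018) × 13.15 × 1.274^(2/3) × 0.0038^(1/2) = 52.93 m³/s

52.9 m³/s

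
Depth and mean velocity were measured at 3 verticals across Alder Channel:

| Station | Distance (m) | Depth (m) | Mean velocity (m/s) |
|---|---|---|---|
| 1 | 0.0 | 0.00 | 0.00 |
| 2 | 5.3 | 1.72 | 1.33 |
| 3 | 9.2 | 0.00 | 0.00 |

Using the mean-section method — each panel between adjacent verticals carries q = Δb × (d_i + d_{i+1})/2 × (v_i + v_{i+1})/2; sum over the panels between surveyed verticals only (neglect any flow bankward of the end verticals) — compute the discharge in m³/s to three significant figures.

Panel 1-2: Δb = 5.3 m, d̄ = (0.00+1.72)/2 = 0.86, v̄ = (0.00+1.33)/2 = 0.665 → q = 5.3×0.86×0.665 = 3.031 m³/s
Panel 2-3: Δb = 3.9 m, d̄ = (1.72+0.00)/2 = 0.86, v̄ = (1.33+0.00)/2 = 0.665 → q = 3.9×0.86×0.665 = 2.230 m³/s
Q = Σ q = 5.261 m³/s

5.26 m³/s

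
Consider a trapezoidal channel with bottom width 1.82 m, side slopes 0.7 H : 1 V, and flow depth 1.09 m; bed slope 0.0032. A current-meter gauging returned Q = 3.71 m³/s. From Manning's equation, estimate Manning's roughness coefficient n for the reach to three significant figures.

0.0315

A = (b + z·y)·y = (1.82 + 0.7×1.09)×1.09 = 2.815 m²
P = b + 2y√(1+z²) = 1.82 + 2×1.09×√(1+0.7²) = 4.481 m
R = A/P = 2.815/4.481 = 0.6283 m
n = (1/Q)·A·R^(2/3)·S^(1/2) = (1/3.71) × 2.815 × 0.7336 × 0.05657 = 0.03149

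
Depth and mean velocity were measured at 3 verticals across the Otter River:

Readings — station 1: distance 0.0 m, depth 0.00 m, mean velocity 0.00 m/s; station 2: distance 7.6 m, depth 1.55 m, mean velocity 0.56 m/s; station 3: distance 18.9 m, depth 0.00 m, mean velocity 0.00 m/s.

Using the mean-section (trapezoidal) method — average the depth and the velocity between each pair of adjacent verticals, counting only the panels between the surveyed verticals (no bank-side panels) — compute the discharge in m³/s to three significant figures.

4.10 m³/s

Panel 1-2: Δb = 7.6 m, d̄ = (0.00+1.55)/2 = 0.775, v̄ = (0.00+0.56)/2 = 0.28 → q = 7.6×0.775×0.28 = 1.649 m³/s
Panel 2-3: Δb = 11.3 m, d̄ = (1.55+0.00)/2 = 0.775, v̄ = (0.56+0.00)/2 = 0.28 → q = 11.3×0.775×0.28 = 2.452 m³/s
Q = Σ q = 4.101 m³/s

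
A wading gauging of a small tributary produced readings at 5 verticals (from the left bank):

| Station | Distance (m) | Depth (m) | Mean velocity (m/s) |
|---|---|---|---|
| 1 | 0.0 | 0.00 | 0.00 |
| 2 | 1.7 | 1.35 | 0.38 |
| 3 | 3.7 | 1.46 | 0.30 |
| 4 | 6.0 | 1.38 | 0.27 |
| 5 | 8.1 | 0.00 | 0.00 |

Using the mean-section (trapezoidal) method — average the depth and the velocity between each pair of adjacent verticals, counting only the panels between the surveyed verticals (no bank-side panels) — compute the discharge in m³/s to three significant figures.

Panel 1-2: Δb = 1.7 m, d̄ = (0.00+1.35)/2 = 0.675, v̄ = (0.00+0.38)/2 = 0.19 → q = 1.7×0.675×0.19 = 0.2180 m³/s
Panel 2-3: Δb = 2 m, d̄ = (1.35+1.46)/2 = 1.405, v̄ = (0.38+0.30)/2 = 0.34 → q = 2×1.405×0.34 = 0.9554 m³/s
Panel 3-4: Δb = 2.3 m, d̄ = (1.46+1.38)/2 = 1.42, v̄ = (0.30+0.27)/2 = 0.285 → q = 2.3×1.42×0.285 = 0.9308 m³/s
Panel 4-5: Δb = 2.1 m, d̄ = (1.38+0.00)/2 = 0.69, v̄ = (0.27+0.00)/2 = 0.135 → q = 2.1×0.69×0.135 = 0.1956 m³/s
Q = Σ q = 2.300 m³/s

2.30 m³/s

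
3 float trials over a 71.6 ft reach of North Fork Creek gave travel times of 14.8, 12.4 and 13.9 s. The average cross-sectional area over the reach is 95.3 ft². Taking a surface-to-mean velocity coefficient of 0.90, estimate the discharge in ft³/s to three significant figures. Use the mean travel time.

t̄ = (14.8 + 12.4 + 13.9) / 3 = 13.7 s
v_surface = L / t̄ = 71.6 / 13.7 = 5.226 ft/s
v_mean = 0.90 × 5.226 = 4.704 ft/s
Q = A × v_mean = 95.3 × 4.704 = 448.3 ft³/s

448 ft³/s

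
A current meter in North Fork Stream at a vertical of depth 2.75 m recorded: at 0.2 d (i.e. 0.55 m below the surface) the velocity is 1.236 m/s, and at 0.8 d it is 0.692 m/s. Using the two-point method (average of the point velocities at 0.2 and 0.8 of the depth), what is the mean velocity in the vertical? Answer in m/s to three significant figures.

v̄ = (1.236 + 0.692) / 2 = 0.9640 m/s

0.964 m/s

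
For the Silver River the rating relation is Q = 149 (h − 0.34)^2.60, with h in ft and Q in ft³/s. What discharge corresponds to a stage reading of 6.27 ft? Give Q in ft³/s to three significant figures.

15200 ft³/s

Q = 149 × (6.27 − 0.34)^2.60 = 149 × 5.93^2.60 = 15250 ft³/s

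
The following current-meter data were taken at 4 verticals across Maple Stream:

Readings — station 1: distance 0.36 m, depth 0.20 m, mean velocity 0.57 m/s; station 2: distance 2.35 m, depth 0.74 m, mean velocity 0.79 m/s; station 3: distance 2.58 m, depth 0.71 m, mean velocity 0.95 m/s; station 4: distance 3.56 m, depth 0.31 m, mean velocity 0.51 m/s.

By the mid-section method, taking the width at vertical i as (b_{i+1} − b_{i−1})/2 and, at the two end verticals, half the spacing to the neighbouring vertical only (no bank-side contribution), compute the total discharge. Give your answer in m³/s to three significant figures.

1.25 m³/s

w_1 = (2.35 − 0.36)/2 = 0.995 m; q_1 = 0.57 × 0.20 × 0.995 = 0.1134 m³/s
w_2 = (2.58 − 0.36)/2 = 1.11 m; q_2 = 0.79 × 0.74 × 1.11 = 0.6489 m³/s
w_3 = (3.56 − 2.35)/2 = 0.605 m; q_3 = 0.95 × 0.71 × 0.605 = 0.4081 m³/s
w_4 = (3.56 − 2.58)/2 = 0.49 m; q_4 = 0.51 × 0.31 × 0.49 = 0.07747 m³/s
Q = Σ qᵢ = 1.248 m³/s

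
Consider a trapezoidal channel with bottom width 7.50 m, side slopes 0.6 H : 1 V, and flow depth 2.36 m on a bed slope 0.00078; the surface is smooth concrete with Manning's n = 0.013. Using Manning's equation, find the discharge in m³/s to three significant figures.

62.3 m³/s

A = (b + z·y)·y = (7.50 + 0.6×2.36)×2.36 = 21.04 m²
P = b + 2y√(1+z²) = 7.50 + 2×2.36×√(1+0.6²) = 13.00 m
R = A/P = 21.04/13.00 = 1.618 m
Q = (1/n)·A·R^(2/3)·S^(1/2) = (1/0.013) × 21.04 × 1.618^(2/3) × 0.00078^(1/2) = 62.30 m³/s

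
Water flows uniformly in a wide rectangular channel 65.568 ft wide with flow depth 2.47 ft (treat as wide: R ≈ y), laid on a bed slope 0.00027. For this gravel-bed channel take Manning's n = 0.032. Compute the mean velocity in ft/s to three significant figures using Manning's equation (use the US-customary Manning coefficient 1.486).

A = b·y = 65.568 × 2.47 = 162.0 ft²
Wide channel: R ≈ y = 2.47 ft
Q = (1.486/n)·A·R^(2/3)·S^(1/2) = (1.486/0.032) × 162.0 × 2.470^(2/3) × 0.00027^(1/2) = 225.8 ft³/s
V = Q/A = 225.8/162.0 = 1.394 ft/s

1.39 ft/s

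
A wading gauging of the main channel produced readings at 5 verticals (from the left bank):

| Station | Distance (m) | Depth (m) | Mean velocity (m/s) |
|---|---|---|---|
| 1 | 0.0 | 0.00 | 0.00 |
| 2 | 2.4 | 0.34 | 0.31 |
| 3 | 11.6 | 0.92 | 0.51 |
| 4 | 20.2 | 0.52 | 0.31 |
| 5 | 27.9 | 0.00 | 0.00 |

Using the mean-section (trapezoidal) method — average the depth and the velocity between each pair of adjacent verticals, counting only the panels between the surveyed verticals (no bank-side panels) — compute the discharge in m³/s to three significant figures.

5.29 m³/s

Panel 1-2: Δb = 2.4 m, d̄ = (0.00+0.34)/2 = 0.17, v̄ = (0.00+0.31)/2 = 0.155 → q = 2.4×0.17×0.155 = 0.06324 m³/s
Panel 2-3: Δb = 9.2 m, d̄ = (0.34+0.92)/2 = 0.63, v̄ = (0.31+0.51)/2 = 0.41 → q = 9.2×0.63×0.41 = 2.376 m³/s
Panel 3-4: Δb = 8.6 m, d̄ = (0.92+0.52)/2 = 0.72, v̄ = (0.51+0.31)/2 = 0.41 → q = 8.6×0.72×0.41 = 2.539 m³/s
Panel 4-5: Δb = 7.7 m, d̄ = (0.52+0.00)/2 = 0.26, v̄ = (0.31+0.00)/2 = 0.155 → q = 7.7×0.26×0.155 = 0.3103 m³/s
Q = Σ q = 5.289 m³/s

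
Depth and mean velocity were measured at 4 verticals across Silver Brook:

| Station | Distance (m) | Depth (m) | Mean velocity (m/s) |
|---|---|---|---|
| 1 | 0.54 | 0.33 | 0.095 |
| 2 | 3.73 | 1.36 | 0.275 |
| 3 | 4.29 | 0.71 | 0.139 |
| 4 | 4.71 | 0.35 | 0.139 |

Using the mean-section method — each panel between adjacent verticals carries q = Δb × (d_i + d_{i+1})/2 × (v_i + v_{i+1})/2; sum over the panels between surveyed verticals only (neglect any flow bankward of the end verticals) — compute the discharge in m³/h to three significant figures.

2340 m³/h

Panel 1-2: Δb = 3.19 m, d̄ = (0.33+1.36)/2 = 0.845, v̄ = (0.095+0.275)/2 = 0.185 → q = 3.19×0.845×0.185 = 0.4987 m³/s
Panel 2-3: Δb = 0.56 m, d̄ = (1.36+0.71)/2 = 1.035, v̄ = (0.275+0.139)/2 = 0.207 → q = 0.56×1.035×0.207 = 0.1200 m³/s
Panel 3-4: Δb = 0.42 m, d̄ = (0.71+0.35)/2 = 0.53, v̄ = (0.139+0.139)/2 = 0.139 → q = 0.42×0.53×0.139 = 0.03094 m³/s
Q = Σ q = 0.6496 m³/s
= 0.6496 × 3600 = 2339 m³/h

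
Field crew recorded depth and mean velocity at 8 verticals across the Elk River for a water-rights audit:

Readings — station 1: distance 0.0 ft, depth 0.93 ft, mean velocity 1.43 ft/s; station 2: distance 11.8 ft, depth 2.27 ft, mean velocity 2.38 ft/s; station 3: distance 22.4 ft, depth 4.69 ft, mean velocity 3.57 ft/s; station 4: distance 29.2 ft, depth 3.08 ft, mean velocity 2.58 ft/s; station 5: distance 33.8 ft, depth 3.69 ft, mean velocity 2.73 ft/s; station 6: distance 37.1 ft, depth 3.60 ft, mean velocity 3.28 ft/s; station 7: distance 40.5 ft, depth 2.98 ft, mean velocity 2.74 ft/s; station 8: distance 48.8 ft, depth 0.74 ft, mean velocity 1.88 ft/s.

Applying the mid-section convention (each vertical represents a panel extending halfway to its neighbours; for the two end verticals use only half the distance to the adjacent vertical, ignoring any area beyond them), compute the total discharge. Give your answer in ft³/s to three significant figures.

w_1 = (11.8 − 0.0)/2 = 5.9 ft; q_1 = 1.43 × 0.93 × 5.9 = 7.846 ft³/s
w_2 = (22.4 − 0.0)/2 = 11.2 ft; q_2 = 2.38 × 2.27 × 11.2 = 60.51 ft³/s
w_3 = (29.2 − 11.8)/2 = 8.7 ft; q_3 = 3.57 × 4.69 × 8.7 = 145.7 ft³/s
w_4 = (33.8 − 22.4)/2 = 5.7 ft; q_4 = 2.58 × 3.08 × 5.7 = 45.29 ft³/s
w_5 = (37.1 − 29.2)/2 = 3.95 ft; q_5 = 2.73 × 3.69 × 3.95 = 39.79 ft³/s
w_6 = (40.5 − 33.8)/2 = 3.35 ft; q_6 = 3.28 × 3.60 × 3.35 = 39.56 ft³/s
w_7 = (48.8 − 37.1)/2 = 5.85 ft; q_7 = 2.74 × 2.98 × 5.85 = 47.77 ft³/s
w_8 = (48.8 − 40.5)/2 = 4.15 ft; q_8 = 1.88 × 0.74 × 4.15 = 5.773 ft³/s
Q = Σ qᵢ = 392.2 ft³/s

392 ft³/s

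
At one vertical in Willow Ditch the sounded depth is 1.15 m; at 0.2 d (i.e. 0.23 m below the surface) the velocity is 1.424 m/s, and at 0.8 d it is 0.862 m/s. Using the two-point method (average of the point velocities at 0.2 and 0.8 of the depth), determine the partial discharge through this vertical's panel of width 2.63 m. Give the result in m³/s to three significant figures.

v̄ = (1.424 + 0.862) / 2 = 1.143 m/s
q = v̄ × d × w = 1.143 × 1.15 × 2.63 = 3.457 m³/s

3.46 m³/s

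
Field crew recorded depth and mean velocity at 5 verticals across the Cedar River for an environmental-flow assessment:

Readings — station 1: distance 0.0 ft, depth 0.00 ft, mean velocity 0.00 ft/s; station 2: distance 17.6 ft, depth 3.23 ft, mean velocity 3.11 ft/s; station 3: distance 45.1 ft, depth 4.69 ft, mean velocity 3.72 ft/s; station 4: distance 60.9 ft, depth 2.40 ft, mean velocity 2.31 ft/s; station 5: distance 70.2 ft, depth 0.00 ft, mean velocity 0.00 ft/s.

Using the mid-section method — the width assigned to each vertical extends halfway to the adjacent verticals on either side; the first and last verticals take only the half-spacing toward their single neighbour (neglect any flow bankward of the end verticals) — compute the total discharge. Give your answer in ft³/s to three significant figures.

674 ft³/s

w_2 = (45.1 − 0.0)/2 = 22.55 ft; q_2 = 3.11 × 3.23 × 22.55 = 226.5 ft³/s
w_3 = (60.9 − 17.6)/2 = 21.65 ft; q_3 = 3.72 × 4.69 × 21.65 = 377.7 ft³/s
w_4 = (70.2 − 45.1)/2 = 12.55 ft; q_4 = 2.31 × 2.40 × 12.55 = 69.58 ft³/s
Stations 1, 5 contribute zero (depth or velocity is 0).
Q = Σ qᵢ = 673.8 ft³/s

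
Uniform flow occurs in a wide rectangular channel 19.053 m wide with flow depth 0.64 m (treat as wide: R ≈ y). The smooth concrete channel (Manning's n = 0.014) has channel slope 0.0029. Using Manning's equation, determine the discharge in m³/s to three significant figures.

34.8 m³/s

A = b·y = 19.053 × 0.64 = 12.19 m²
Wide channel: R ≈ y = 0.64 m
Q = (1/n)·A·R^(2/3)·S^(1/2) = (1/0.014) × 12.19 × 0.6400^(2/3) × 0.0029^(1/2) = 34.83 m³/s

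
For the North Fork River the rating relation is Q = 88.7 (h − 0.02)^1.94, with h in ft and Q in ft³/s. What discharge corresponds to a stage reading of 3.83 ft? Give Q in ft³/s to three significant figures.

1190 ft³/s

Q = 88.7 × (3.83 − 0.02)^1.94 = 88.7 × 3.81^1.94 = 1188 ft³/s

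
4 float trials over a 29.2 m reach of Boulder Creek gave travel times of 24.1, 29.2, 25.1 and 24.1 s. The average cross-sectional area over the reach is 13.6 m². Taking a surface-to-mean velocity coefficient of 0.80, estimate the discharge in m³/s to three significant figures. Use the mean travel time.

t̄ = (24.1 + 29.2 + 25.1 + 24.1) / 4 = 25.625 s
v_surface = L / t̄ = 29.2 / 25.625 = 1.140 m/s
v_mean = 0.80 × 1.140 = 0.9116 m/s
Q = A × v_mean = 13.6 × 0.9116 = 12.40 m³/s

12.4 m³/s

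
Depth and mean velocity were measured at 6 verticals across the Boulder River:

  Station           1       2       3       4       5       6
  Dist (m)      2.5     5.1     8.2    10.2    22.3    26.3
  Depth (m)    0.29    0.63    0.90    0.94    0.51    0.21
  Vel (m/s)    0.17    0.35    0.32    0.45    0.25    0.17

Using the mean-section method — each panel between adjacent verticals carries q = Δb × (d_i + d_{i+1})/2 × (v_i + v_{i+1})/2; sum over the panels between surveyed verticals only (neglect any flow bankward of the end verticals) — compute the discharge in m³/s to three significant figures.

Panel 1-2: Δb = 2.6 m, d̄ = (0.29+0.63)/2 = 0.46, v̄ = (0.17+0.35)/2 = 0.26 → q = 2.6×0.46×0.26 = 0.3110 m³/s
Panel 2-3: Δb = 3.1 m, d̄ = (0.63+0.90)/2 = 0.765, v̄ = (0.35+0.32)/2 = 0.335 → q = 3.1×0.765×0.335 = 0.7945 m³/s
Panel 3-4: Δb = 2 m, d̄ = (0.90+0.94)/2 = 0.92, v̄ = (0.32+0.45)/2 = 0.385 → q = 2×0.92×0.385 = 0.7084 m³/s
Panel 4-5: Δb = 12.1 m, d̄ = (0.94+0.51)/2 = 0.725, v̄ = (0.45+0.25)/2 = 0.35 → q = 12.1×0.725×0.35 = 3.070 m³/s
Panel 5-6: Δb = 4 m, d̄ = (0.51+0.21)/2 = 0.36, v̄ = (0.25+0.17)/2 = 0.21 → q = 4×0.36×0.21 = 0.3024 m³/s
Q = Σ q = 5.187 m³/s

5.19 m³/s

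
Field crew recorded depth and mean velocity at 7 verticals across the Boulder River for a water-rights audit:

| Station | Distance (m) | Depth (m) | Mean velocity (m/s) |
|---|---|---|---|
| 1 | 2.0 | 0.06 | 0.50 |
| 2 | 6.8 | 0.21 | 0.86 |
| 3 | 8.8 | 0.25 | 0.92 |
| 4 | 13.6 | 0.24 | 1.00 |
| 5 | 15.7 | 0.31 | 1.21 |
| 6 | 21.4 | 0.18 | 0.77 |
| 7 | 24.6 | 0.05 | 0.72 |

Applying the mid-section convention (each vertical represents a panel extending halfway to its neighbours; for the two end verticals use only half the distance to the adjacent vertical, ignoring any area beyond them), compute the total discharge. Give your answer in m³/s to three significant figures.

w_1 = (6.8 − 2.0)/2 = 2.4 m; q_1 = 0.50 × 0.06 × 2.4 = 0.07200 m³/s
w_2 = (8.8 − 2.0)/2 = 3.4 m; q_2 = 0.86 × 0.21 × 3.4 = 0.6140 m³/s
w_3 = (13.6 − 6.8)/2 = 3.4 m; q_3 = 0.92 × 0.25 × 3.4 = 0.7820 m³/s
w_4 = (15.7 − 8.8)/2 = 3.45 m; q_4 = 1.00 × 0.24 × 3.45 = 0.8280 m³/s
w_5 = (21.4 − 13.6)/2 = 3.9 m; q_5 = 1.21 × 0.31 × 3.9 = 1.463 m³/s
w_6 = (24.6 − 15.7)/2 = 4.45 m; q_6 = 0.77 × 0.18 × 4.45 = 0.6168 m³/s
w_7 = (24.6 − 21.4)/2 = 1.6 m; q_7 = 0.72 × 0.05 × 1.6 = 0.05760 m³/s
Q = Σ qᵢ = 4.433 m³/s

4.43 m³/s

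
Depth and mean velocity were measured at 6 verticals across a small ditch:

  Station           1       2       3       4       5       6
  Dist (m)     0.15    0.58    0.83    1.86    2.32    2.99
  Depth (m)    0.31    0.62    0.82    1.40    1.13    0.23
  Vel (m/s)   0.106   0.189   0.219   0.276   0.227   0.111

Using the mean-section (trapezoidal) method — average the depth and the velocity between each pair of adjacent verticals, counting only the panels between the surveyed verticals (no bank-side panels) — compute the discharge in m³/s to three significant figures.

Panel 1-2: Δb = 0.43 m, d̄ = (0.31+0.62)/2 = 0.465, v̄ = (0.106+0.189)/2 = 0.1475 → q = 0.43×0.465×0.1475 = 0.02949 m³/s
Panel 2-3: Δb = 0.25 m, d̄ = (0.62+0.82)/2 = 0.72, v̄ = (0.189+0.219)/2 = 0.204 → q = 0.25×0.72×0.204 = 0.03672 m³/s
Panel 3-4: Δb = 1.03 m, d̄ = (0.82+1.40)/2 = 1.11, v̄ = (0.219+0.276)/2 = 0.2475 → q = 1.03×1.11×0.2475 = 0.2830 m³/s
Panel 4-5: Δb = 0.46 m, d̄ = (1.40+1.13)/2 = 1.265, v̄ = (0.276+0.227)/2 = 0.2515 → q = 0.46×1.265×0.2515 = 0.1463 m³/s
Panel 5-6: Δb = 0.67 m, d̄ = (1.13+0.23)/2 = 0.68, v̄ = (0.227+0.111)/2 = 0.169 → q = 0.67×0.68×0.169 = 0.07700 m³/s
Q = Σ q = 0.5725 m³/s

0.573 m³/s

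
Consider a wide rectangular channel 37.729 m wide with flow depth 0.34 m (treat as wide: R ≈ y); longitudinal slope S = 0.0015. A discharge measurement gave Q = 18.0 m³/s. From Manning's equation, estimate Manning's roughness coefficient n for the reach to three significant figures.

0.0134

A = b·y = 37.729 × 0.34 = 12.83 m²
Wide channel: R ≈ y = 0.34 m
n = (1/Q)·A·R^(2/3)·S^(1/2) = (1/18.0) × 12.83 × 0.4871 × 0.03873 = 0.01345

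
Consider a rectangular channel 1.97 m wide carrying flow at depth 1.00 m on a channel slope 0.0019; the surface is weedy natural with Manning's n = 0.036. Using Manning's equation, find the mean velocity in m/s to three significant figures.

A = b·y = 1.97 × 1.00 = 1.970 m²
P = b + 2y = 1.97 + 2×1.00 = 3.970 m
R = A/P = 1.970/3.970 = 0.4962 m
Q = (1/n)·A·R^(2/3)·S^(1/2) = (1/0.036) × 1.970 × 0.4962^(2/3) × 0.0019^(1/2) = 1.495 m³/s
V = Q/A = 1.495/1.970 = 0.7589 m/s

0.759 m/s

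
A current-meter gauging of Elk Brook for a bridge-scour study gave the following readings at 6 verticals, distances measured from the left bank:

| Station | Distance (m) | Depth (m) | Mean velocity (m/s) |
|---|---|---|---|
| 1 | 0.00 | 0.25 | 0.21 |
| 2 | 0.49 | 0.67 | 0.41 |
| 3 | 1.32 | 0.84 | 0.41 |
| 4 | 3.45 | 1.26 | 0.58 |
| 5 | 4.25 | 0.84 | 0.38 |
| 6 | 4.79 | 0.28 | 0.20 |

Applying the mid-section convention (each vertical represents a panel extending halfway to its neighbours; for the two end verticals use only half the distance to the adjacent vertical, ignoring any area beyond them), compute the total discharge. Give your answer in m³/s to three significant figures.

2.00 m³/s

w_1 = (0.49 − 0.00)/2 = 0.245 m; q_1 = 0.21 × 0.25 × 0.245 = 0.01286 m³/s
w_2 = (1.32 − 0.00)/2 = 0.66 m; q_2 = 0.41 × 0.67 × 0.66 = 0.1813 m³/s
w_3 = (3.45 − 0.49)/2 = 1.48 m; q_3 = 0.41 × 0.84 × 1.48 = 0.5097 m³/s
w_4 = (4.25 − 1.32)/2 = 1.465 m; q_4 = 0.58 × 1.26 × 1.465 = 1.071 m³/s
w_5 = (4.79 − 3.45)/2 = 0.67 m; q_5 = 0.38 × 0.84 × 0.67 = 0.2139 m³/s
w_6 = (4.79 − 4.25)/2 = 0.27 m; q_6 = 0.20 × 0.28 × 0.27 = 0.01512 m³/s
Q = Σ qᵢ = 2.003 m³/s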